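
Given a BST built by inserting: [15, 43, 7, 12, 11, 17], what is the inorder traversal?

Tree insertion order: [15, 43, 7, 12, 11, 17]
Tree (level-order array): [15, 7, 43, None, 12, 17, None, 11]
Inorder traversal: [7, 11, 12, 15, 17, 43]


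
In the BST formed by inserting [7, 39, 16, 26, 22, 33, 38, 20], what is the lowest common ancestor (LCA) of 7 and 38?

Tree insertion order: [7, 39, 16, 26, 22, 33, 38, 20]
Tree (level-order array): [7, None, 39, 16, None, None, 26, 22, 33, 20, None, None, 38]
In a BST, the LCA of p=7, q=38 is the first node v on the
root-to-leaf path with p <= v <= q (go left if both < v, right if both > v).
Walk from root:
  at 7: 7 <= 7 <= 38, this is the LCA
LCA = 7


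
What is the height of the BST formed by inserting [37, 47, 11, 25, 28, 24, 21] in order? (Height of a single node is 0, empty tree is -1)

Insertion order: [37, 47, 11, 25, 28, 24, 21]
Tree (level-order array): [37, 11, 47, None, 25, None, None, 24, 28, 21]
Compute height bottom-up (empty subtree = -1):
  height(21) = 1 + max(-1, -1) = 0
  height(24) = 1 + max(0, -1) = 1
  height(28) = 1 + max(-1, -1) = 0
  height(25) = 1 + max(1, 0) = 2
  height(11) = 1 + max(-1, 2) = 3
  height(47) = 1 + max(-1, -1) = 0
  height(37) = 1 + max(3, 0) = 4
Height = 4


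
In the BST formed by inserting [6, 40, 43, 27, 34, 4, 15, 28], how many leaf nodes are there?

Tree built from: [6, 40, 43, 27, 34, 4, 15, 28]
Tree (level-order array): [6, 4, 40, None, None, 27, 43, 15, 34, None, None, None, None, 28]
Rule: A leaf has 0 children.
Per-node child counts:
  node 6: 2 child(ren)
  node 4: 0 child(ren)
  node 40: 2 child(ren)
  node 27: 2 child(ren)
  node 15: 0 child(ren)
  node 34: 1 child(ren)
  node 28: 0 child(ren)
  node 43: 0 child(ren)
Matching nodes: [4, 15, 28, 43]
Count of leaf nodes: 4


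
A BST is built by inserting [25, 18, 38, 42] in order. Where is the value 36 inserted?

Starting tree (level order): [25, 18, 38, None, None, None, 42]
Insertion path: 25 -> 38
Result: insert 36 as left child of 38
Final tree (level order): [25, 18, 38, None, None, 36, 42]


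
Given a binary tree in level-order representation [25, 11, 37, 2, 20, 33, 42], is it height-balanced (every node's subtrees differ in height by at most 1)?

Tree (level-order array): [25, 11, 37, 2, 20, 33, 42]
Definition: a tree is height-balanced if, at every node, |h(left) - h(right)| <= 1 (empty subtree has height -1).
Bottom-up per-node check:
  node 2: h_left=-1, h_right=-1, diff=0 [OK], height=0
  node 20: h_left=-1, h_right=-1, diff=0 [OK], height=0
  node 11: h_left=0, h_right=0, diff=0 [OK], height=1
  node 33: h_left=-1, h_right=-1, diff=0 [OK], height=0
  node 42: h_left=-1, h_right=-1, diff=0 [OK], height=0
  node 37: h_left=0, h_right=0, diff=0 [OK], height=1
  node 25: h_left=1, h_right=1, diff=0 [OK], height=2
All nodes satisfy the balance condition.
Result: Balanced


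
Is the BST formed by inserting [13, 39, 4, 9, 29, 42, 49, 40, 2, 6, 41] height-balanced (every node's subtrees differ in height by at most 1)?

Tree (level-order array): [13, 4, 39, 2, 9, 29, 42, None, None, 6, None, None, None, 40, 49, None, None, None, 41]
Definition: a tree is height-balanced if, at every node, |h(left) - h(right)| <= 1 (empty subtree has height -1).
Bottom-up per-node check:
  node 2: h_left=-1, h_right=-1, diff=0 [OK], height=0
  node 6: h_left=-1, h_right=-1, diff=0 [OK], height=0
  node 9: h_left=0, h_right=-1, diff=1 [OK], height=1
  node 4: h_left=0, h_right=1, diff=1 [OK], height=2
  node 29: h_left=-1, h_right=-1, diff=0 [OK], height=0
  node 41: h_left=-1, h_right=-1, diff=0 [OK], height=0
  node 40: h_left=-1, h_right=0, diff=1 [OK], height=1
  node 49: h_left=-1, h_right=-1, diff=0 [OK], height=0
  node 42: h_left=1, h_right=0, diff=1 [OK], height=2
  node 39: h_left=0, h_right=2, diff=2 [FAIL (|0-2|=2 > 1)], height=3
  node 13: h_left=2, h_right=3, diff=1 [OK], height=4
Node 39 violates the condition: |0 - 2| = 2 > 1.
Result: Not balanced


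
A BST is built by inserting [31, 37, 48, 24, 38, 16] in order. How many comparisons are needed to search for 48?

Search path for 48: 31 -> 37 -> 48
Found: True
Comparisons: 3


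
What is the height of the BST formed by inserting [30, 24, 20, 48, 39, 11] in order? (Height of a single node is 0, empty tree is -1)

Insertion order: [30, 24, 20, 48, 39, 11]
Tree (level-order array): [30, 24, 48, 20, None, 39, None, 11]
Compute height bottom-up (empty subtree = -1):
  height(11) = 1 + max(-1, -1) = 0
  height(20) = 1 + max(0, -1) = 1
  height(24) = 1 + max(1, -1) = 2
  height(39) = 1 + max(-1, -1) = 0
  height(48) = 1 + max(0, -1) = 1
  height(30) = 1 + max(2, 1) = 3
Height = 3


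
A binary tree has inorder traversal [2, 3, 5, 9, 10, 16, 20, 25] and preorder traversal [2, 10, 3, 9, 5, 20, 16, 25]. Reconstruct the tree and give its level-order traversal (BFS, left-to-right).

Inorder:  [2, 3, 5, 9, 10, 16, 20, 25]
Preorder: [2, 10, 3, 9, 5, 20, 16, 25]
Algorithm: preorder visits root first, so consume preorder in order;
for each root, split the current inorder slice at that value into
left-subtree inorder and right-subtree inorder, then recurse.
Recursive splits:
  root=2; inorder splits into left=[], right=[3, 5, 9, 10, 16, 20, 25]
  root=10; inorder splits into left=[3, 5, 9], right=[16, 20, 25]
  root=3; inorder splits into left=[], right=[5, 9]
  root=9; inorder splits into left=[5], right=[]
  root=5; inorder splits into left=[], right=[]
  root=20; inorder splits into left=[16], right=[25]
  root=16; inorder splits into left=[], right=[]
  root=25; inorder splits into left=[], right=[]
Reconstructed level-order: [2, 10, 3, 20, 9, 16, 25, 5]


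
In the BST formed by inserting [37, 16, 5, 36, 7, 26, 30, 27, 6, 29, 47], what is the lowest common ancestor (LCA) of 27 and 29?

Tree insertion order: [37, 16, 5, 36, 7, 26, 30, 27, 6, 29, 47]
Tree (level-order array): [37, 16, 47, 5, 36, None, None, None, 7, 26, None, 6, None, None, 30, None, None, 27, None, None, 29]
In a BST, the LCA of p=27, q=29 is the first node v on the
root-to-leaf path with p <= v <= q (go left if both < v, right if both > v).
Walk from root:
  at 37: both 27 and 29 < 37, go left
  at 16: both 27 and 29 > 16, go right
  at 36: both 27 and 29 < 36, go left
  at 26: both 27 and 29 > 26, go right
  at 30: both 27 and 29 < 30, go left
  at 27: 27 <= 27 <= 29, this is the LCA
LCA = 27


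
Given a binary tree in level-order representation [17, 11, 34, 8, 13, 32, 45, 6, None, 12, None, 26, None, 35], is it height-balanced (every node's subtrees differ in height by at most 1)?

Tree (level-order array): [17, 11, 34, 8, 13, 32, 45, 6, None, 12, None, 26, None, 35]
Definition: a tree is height-balanced if, at every node, |h(left) - h(right)| <= 1 (empty subtree has height -1).
Bottom-up per-node check:
  node 6: h_left=-1, h_right=-1, diff=0 [OK], height=0
  node 8: h_left=0, h_right=-1, diff=1 [OK], height=1
  node 12: h_left=-1, h_right=-1, diff=0 [OK], height=0
  node 13: h_left=0, h_right=-1, diff=1 [OK], height=1
  node 11: h_left=1, h_right=1, diff=0 [OK], height=2
  node 26: h_left=-1, h_right=-1, diff=0 [OK], height=0
  node 32: h_left=0, h_right=-1, diff=1 [OK], height=1
  node 35: h_left=-1, h_right=-1, diff=0 [OK], height=0
  node 45: h_left=0, h_right=-1, diff=1 [OK], height=1
  node 34: h_left=1, h_right=1, diff=0 [OK], height=2
  node 17: h_left=2, h_right=2, diff=0 [OK], height=3
All nodes satisfy the balance condition.
Result: Balanced


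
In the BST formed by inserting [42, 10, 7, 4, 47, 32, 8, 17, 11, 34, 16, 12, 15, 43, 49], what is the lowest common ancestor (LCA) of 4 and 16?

Tree insertion order: [42, 10, 7, 4, 47, 32, 8, 17, 11, 34, 16, 12, 15, 43, 49]
Tree (level-order array): [42, 10, 47, 7, 32, 43, 49, 4, 8, 17, 34, None, None, None, None, None, None, None, None, 11, None, None, None, None, 16, 12, None, None, 15]
In a BST, the LCA of p=4, q=16 is the first node v on the
root-to-leaf path with p <= v <= q (go left if both < v, right if both > v).
Walk from root:
  at 42: both 4 and 16 < 42, go left
  at 10: 4 <= 10 <= 16, this is the LCA
LCA = 10


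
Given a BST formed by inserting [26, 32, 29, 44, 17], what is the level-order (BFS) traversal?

Tree insertion order: [26, 32, 29, 44, 17]
Tree (level-order array): [26, 17, 32, None, None, 29, 44]
BFS from the root, enqueuing left then right child of each popped node:
  queue [26] -> pop 26, enqueue [17, 32], visited so far: [26]
  queue [17, 32] -> pop 17, enqueue [none], visited so far: [26, 17]
  queue [32] -> pop 32, enqueue [29, 44], visited so far: [26, 17, 32]
  queue [29, 44] -> pop 29, enqueue [none], visited so far: [26, 17, 32, 29]
  queue [44] -> pop 44, enqueue [none], visited so far: [26, 17, 32, 29, 44]
Result: [26, 17, 32, 29, 44]


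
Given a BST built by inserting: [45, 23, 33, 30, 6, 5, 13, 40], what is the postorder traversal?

Tree insertion order: [45, 23, 33, 30, 6, 5, 13, 40]
Tree (level-order array): [45, 23, None, 6, 33, 5, 13, 30, 40]
Postorder traversal: [5, 13, 6, 30, 40, 33, 23, 45]


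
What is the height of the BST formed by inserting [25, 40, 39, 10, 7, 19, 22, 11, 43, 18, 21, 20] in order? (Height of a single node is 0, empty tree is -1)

Insertion order: [25, 40, 39, 10, 7, 19, 22, 11, 43, 18, 21, 20]
Tree (level-order array): [25, 10, 40, 7, 19, 39, 43, None, None, 11, 22, None, None, None, None, None, 18, 21, None, None, None, 20]
Compute height bottom-up (empty subtree = -1):
  height(7) = 1 + max(-1, -1) = 0
  height(18) = 1 + max(-1, -1) = 0
  height(11) = 1 + max(-1, 0) = 1
  height(20) = 1 + max(-1, -1) = 0
  height(21) = 1 + max(0, -1) = 1
  height(22) = 1 + max(1, -1) = 2
  height(19) = 1 + max(1, 2) = 3
  height(10) = 1 + max(0, 3) = 4
  height(39) = 1 + max(-1, -1) = 0
  height(43) = 1 + max(-1, -1) = 0
  height(40) = 1 + max(0, 0) = 1
  height(25) = 1 + max(4, 1) = 5
Height = 5


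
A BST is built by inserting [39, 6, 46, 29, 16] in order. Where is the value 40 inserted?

Starting tree (level order): [39, 6, 46, None, 29, None, None, 16]
Insertion path: 39 -> 46
Result: insert 40 as left child of 46
Final tree (level order): [39, 6, 46, None, 29, 40, None, 16]


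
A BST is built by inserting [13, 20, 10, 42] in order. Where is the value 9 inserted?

Starting tree (level order): [13, 10, 20, None, None, None, 42]
Insertion path: 13 -> 10
Result: insert 9 as left child of 10
Final tree (level order): [13, 10, 20, 9, None, None, 42]


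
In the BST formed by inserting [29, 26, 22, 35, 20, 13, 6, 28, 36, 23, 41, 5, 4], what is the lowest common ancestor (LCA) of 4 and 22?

Tree insertion order: [29, 26, 22, 35, 20, 13, 6, 28, 36, 23, 41, 5, 4]
Tree (level-order array): [29, 26, 35, 22, 28, None, 36, 20, 23, None, None, None, 41, 13, None, None, None, None, None, 6, None, 5, None, 4]
In a BST, the LCA of p=4, q=22 is the first node v on the
root-to-leaf path with p <= v <= q (go left if both < v, right if both > v).
Walk from root:
  at 29: both 4 and 22 < 29, go left
  at 26: both 4 and 22 < 26, go left
  at 22: 4 <= 22 <= 22, this is the LCA
LCA = 22


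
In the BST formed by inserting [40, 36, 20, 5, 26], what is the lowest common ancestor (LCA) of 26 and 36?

Tree insertion order: [40, 36, 20, 5, 26]
Tree (level-order array): [40, 36, None, 20, None, 5, 26]
In a BST, the LCA of p=26, q=36 is the first node v on the
root-to-leaf path with p <= v <= q (go left if both < v, right if both > v).
Walk from root:
  at 40: both 26 and 36 < 40, go left
  at 36: 26 <= 36 <= 36, this is the LCA
LCA = 36


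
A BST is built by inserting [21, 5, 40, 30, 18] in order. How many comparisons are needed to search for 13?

Search path for 13: 21 -> 5 -> 18
Found: False
Comparisons: 3


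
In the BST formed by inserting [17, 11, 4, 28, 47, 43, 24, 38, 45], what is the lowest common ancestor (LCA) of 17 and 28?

Tree insertion order: [17, 11, 4, 28, 47, 43, 24, 38, 45]
Tree (level-order array): [17, 11, 28, 4, None, 24, 47, None, None, None, None, 43, None, 38, 45]
In a BST, the LCA of p=17, q=28 is the first node v on the
root-to-leaf path with p <= v <= q (go left if both < v, right if both > v).
Walk from root:
  at 17: 17 <= 17 <= 28, this is the LCA
LCA = 17


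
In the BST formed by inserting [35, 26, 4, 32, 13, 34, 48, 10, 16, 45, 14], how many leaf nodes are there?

Tree built from: [35, 26, 4, 32, 13, 34, 48, 10, 16, 45, 14]
Tree (level-order array): [35, 26, 48, 4, 32, 45, None, None, 13, None, 34, None, None, 10, 16, None, None, None, None, 14]
Rule: A leaf has 0 children.
Per-node child counts:
  node 35: 2 child(ren)
  node 26: 2 child(ren)
  node 4: 1 child(ren)
  node 13: 2 child(ren)
  node 10: 0 child(ren)
  node 16: 1 child(ren)
  node 14: 0 child(ren)
  node 32: 1 child(ren)
  node 34: 0 child(ren)
  node 48: 1 child(ren)
  node 45: 0 child(ren)
Matching nodes: [10, 14, 34, 45]
Count of leaf nodes: 4


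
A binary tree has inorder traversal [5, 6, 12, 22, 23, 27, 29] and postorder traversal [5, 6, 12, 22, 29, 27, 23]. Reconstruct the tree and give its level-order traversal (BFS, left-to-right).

Inorder:   [5, 6, 12, 22, 23, 27, 29]
Postorder: [5, 6, 12, 22, 29, 27, 23]
Algorithm: postorder visits root last, so walk postorder right-to-left;
each value is the root of the current inorder slice — split it at that
value, recurse on the right subtree first, then the left.
Recursive splits:
  root=23; inorder splits into left=[5, 6, 12, 22], right=[27, 29]
  root=27; inorder splits into left=[], right=[29]
  root=29; inorder splits into left=[], right=[]
  root=22; inorder splits into left=[5, 6, 12], right=[]
  root=12; inorder splits into left=[5, 6], right=[]
  root=6; inorder splits into left=[5], right=[]
  root=5; inorder splits into left=[], right=[]
Reconstructed level-order: [23, 22, 27, 12, 29, 6, 5]


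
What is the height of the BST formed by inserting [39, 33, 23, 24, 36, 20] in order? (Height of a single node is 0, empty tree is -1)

Insertion order: [39, 33, 23, 24, 36, 20]
Tree (level-order array): [39, 33, None, 23, 36, 20, 24]
Compute height bottom-up (empty subtree = -1):
  height(20) = 1 + max(-1, -1) = 0
  height(24) = 1 + max(-1, -1) = 0
  height(23) = 1 + max(0, 0) = 1
  height(36) = 1 + max(-1, -1) = 0
  height(33) = 1 + max(1, 0) = 2
  height(39) = 1 + max(2, -1) = 3
Height = 3


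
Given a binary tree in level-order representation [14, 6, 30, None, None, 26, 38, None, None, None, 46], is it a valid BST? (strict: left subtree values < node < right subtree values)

Level-order array: [14, 6, 30, None, None, 26, 38, None, None, None, 46]
Validate using subtree bounds (lo, hi): at each node, require lo < value < hi,
then recurse left with hi=value and right with lo=value.
Preorder trace (stopping at first violation):
  at node 14 with bounds (-inf, +inf): OK
  at node 6 with bounds (-inf, 14): OK
  at node 30 with bounds (14, +inf): OK
  at node 26 with bounds (14, 30): OK
  at node 38 with bounds (30, +inf): OK
  at node 46 with bounds (38, +inf): OK
No violation found at any node.
Result: Valid BST


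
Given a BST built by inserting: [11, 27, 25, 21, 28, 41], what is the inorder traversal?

Tree insertion order: [11, 27, 25, 21, 28, 41]
Tree (level-order array): [11, None, 27, 25, 28, 21, None, None, 41]
Inorder traversal: [11, 21, 25, 27, 28, 41]


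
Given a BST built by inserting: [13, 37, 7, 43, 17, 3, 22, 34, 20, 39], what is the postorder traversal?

Tree insertion order: [13, 37, 7, 43, 17, 3, 22, 34, 20, 39]
Tree (level-order array): [13, 7, 37, 3, None, 17, 43, None, None, None, 22, 39, None, 20, 34]
Postorder traversal: [3, 7, 20, 34, 22, 17, 39, 43, 37, 13]


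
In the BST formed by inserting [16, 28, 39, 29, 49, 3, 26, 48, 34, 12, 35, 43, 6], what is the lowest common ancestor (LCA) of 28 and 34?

Tree insertion order: [16, 28, 39, 29, 49, 3, 26, 48, 34, 12, 35, 43, 6]
Tree (level-order array): [16, 3, 28, None, 12, 26, 39, 6, None, None, None, 29, 49, None, None, None, 34, 48, None, None, 35, 43]
In a BST, the LCA of p=28, q=34 is the first node v on the
root-to-leaf path with p <= v <= q (go left if both < v, right if both > v).
Walk from root:
  at 16: both 28 and 34 > 16, go right
  at 28: 28 <= 28 <= 34, this is the LCA
LCA = 28


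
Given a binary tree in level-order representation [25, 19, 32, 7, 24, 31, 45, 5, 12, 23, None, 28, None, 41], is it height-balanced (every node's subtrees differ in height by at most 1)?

Tree (level-order array): [25, 19, 32, 7, 24, 31, 45, 5, 12, 23, None, 28, None, 41]
Definition: a tree is height-balanced if, at every node, |h(left) - h(right)| <= 1 (empty subtree has height -1).
Bottom-up per-node check:
  node 5: h_left=-1, h_right=-1, diff=0 [OK], height=0
  node 12: h_left=-1, h_right=-1, diff=0 [OK], height=0
  node 7: h_left=0, h_right=0, diff=0 [OK], height=1
  node 23: h_left=-1, h_right=-1, diff=0 [OK], height=0
  node 24: h_left=0, h_right=-1, diff=1 [OK], height=1
  node 19: h_left=1, h_right=1, diff=0 [OK], height=2
  node 28: h_left=-1, h_right=-1, diff=0 [OK], height=0
  node 31: h_left=0, h_right=-1, diff=1 [OK], height=1
  node 41: h_left=-1, h_right=-1, diff=0 [OK], height=0
  node 45: h_left=0, h_right=-1, diff=1 [OK], height=1
  node 32: h_left=1, h_right=1, diff=0 [OK], height=2
  node 25: h_left=2, h_right=2, diff=0 [OK], height=3
All nodes satisfy the balance condition.
Result: Balanced


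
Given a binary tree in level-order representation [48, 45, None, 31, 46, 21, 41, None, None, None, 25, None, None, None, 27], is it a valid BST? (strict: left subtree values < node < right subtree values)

Level-order array: [48, 45, None, 31, 46, 21, 41, None, None, None, 25, None, None, None, 27]
Validate using subtree bounds (lo, hi): at each node, require lo < value < hi,
then recurse left with hi=value and right with lo=value.
Preorder trace (stopping at first violation):
  at node 48 with bounds (-inf, +inf): OK
  at node 45 with bounds (-inf, 48): OK
  at node 31 with bounds (-inf, 45): OK
  at node 21 with bounds (-inf, 31): OK
  at node 25 with bounds (21, 31): OK
  at node 27 with bounds (25, 31): OK
  at node 41 with bounds (31, 45): OK
  at node 46 with bounds (45, 48): OK
No violation found at any node.
Result: Valid BST


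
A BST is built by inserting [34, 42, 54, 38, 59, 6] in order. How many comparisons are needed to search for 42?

Search path for 42: 34 -> 42
Found: True
Comparisons: 2


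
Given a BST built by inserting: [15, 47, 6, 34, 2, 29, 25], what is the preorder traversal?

Tree insertion order: [15, 47, 6, 34, 2, 29, 25]
Tree (level-order array): [15, 6, 47, 2, None, 34, None, None, None, 29, None, 25]
Preorder traversal: [15, 6, 2, 47, 34, 29, 25]


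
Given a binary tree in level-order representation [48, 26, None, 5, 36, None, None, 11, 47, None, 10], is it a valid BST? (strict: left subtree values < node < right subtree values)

Level-order array: [48, 26, None, 5, 36, None, None, 11, 47, None, 10]
Validate using subtree bounds (lo, hi): at each node, require lo < value < hi,
then recurse left with hi=value and right with lo=value.
Preorder trace (stopping at first violation):
  at node 48 with bounds (-inf, +inf): OK
  at node 26 with bounds (-inf, 48): OK
  at node 5 with bounds (-inf, 26): OK
  at node 36 with bounds (26, 48): OK
  at node 11 with bounds (26, 36): VIOLATION
Node 11 violates its bound: not (26 < 11 < 36).
Result: Not a valid BST


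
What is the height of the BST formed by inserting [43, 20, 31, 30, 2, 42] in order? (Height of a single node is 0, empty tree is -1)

Insertion order: [43, 20, 31, 30, 2, 42]
Tree (level-order array): [43, 20, None, 2, 31, None, None, 30, 42]
Compute height bottom-up (empty subtree = -1):
  height(2) = 1 + max(-1, -1) = 0
  height(30) = 1 + max(-1, -1) = 0
  height(42) = 1 + max(-1, -1) = 0
  height(31) = 1 + max(0, 0) = 1
  height(20) = 1 + max(0, 1) = 2
  height(43) = 1 + max(2, -1) = 3
Height = 3


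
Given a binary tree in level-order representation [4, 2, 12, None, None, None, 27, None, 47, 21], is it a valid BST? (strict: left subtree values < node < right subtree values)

Level-order array: [4, 2, 12, None, None, None, 27, None, 47, 21]
Validate using subtree bounds (lo, hi): at each node, require lo < value < hi,
then recurse left with hi=value and right with lo=value.
Preorder trace (stopping at first violation):
  at node 4 with bounds (-inf, +inf): OK
  at node 2 with bounds (-inf, 4): OK
  at node 12 with bounds (4, +inf): OK
  at node 27 with bounds (12, +inf): OK
  at node 47 with bounds (27, +inf): OK
  at node 21 with bounds (27, 47): VIOLATION
Node 21 violates its bound: not (27 < 21 < 47).
Result: Not a valid BST


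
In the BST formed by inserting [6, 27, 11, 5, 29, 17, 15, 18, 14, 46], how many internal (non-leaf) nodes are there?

Tree built from: [6, 27, 11, 5, 29, 17, 15, 18, 14, 46]
Tree (level-order array): [6, 5, 27, None, None, 11, 29, None, 17, None, 46, 15, 18, None, None, 14]
Rule: An internal node has at least one child.
Per-node child counts:
  node 6: 2 child(ren)
  node 5: 0 child(ren)
  node 27: 2 child(ren)
  node 11: 1 child(ren)
  node 17: 2 child(ren)
  node 15: 1 child(ren)
  node 14: 0 child(ren)
  node 18: 0 child(ren)
  node 29: 1 child(ren)
  node 46: 0 child(ren)
Matching nodes: [6, 27, 11, 17, 15, 29]
Count of internal (non-leaf) nodes: 6


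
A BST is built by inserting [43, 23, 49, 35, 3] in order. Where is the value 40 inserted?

Starting tree (level order): [43, 23, 49, 3, 35]
Insertion path: 43 -> 23 -> 35
Result: insert 40 as right child of 35
Final tree (level order): [43, 23, 49, 3, 35, None, None, None, None, None, 40]


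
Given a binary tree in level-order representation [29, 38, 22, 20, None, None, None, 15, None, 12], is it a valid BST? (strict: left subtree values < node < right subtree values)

Level-order array: [29, 38, 22, 20, None, None, None, 15, None, 12]
Validate using subtree bounds (lo, hi): at each node, require lo < value < hi,
then recurse left with hi=value and right with lo=value.
Preorder trace (stopping at first violation):
  at node 29 with bounds (-inf, +inf): OK
  at node 38 with bounds (-inf, 29): VIOLATION
Node 38 violates its bound: not (-inf < 38 < 29).
Result: Not a valid BST


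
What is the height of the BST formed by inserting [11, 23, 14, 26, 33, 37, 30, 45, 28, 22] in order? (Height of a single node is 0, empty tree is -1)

Insertion order: [11, 23, 14, 26, 33, 37, 30, 45, 28, 22]
Tree (level-order array): [11, None, 23, 14, 26, None, 22, None, 33, None, None, 30, 37, 28, None, None, 45]
Compute height bottom-up (empty subtree = -1):
  height(22) = 1 + max(-1, -1) = 0
  height(14) = 1 + max(-1, 0) = 1
  height(28) = 1 + max(-1, -1) = 0
  height(30) = 1 + max(0, -1) = 1
  height(45) = 1 + max(-1, -1) = 0
  height(37) = 1 + max(-1, 0) = 1
  height(33) = 1 + max(1, 1) = 2
  height(26) = 1 + max(-1, 2) = 3
  height(23) = 1 + max(1, 3) = 4
  height(11) = 1 + max(-1, 4) = 5
Height = 5


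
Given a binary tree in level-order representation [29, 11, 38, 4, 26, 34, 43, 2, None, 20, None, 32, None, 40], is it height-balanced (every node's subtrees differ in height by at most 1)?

Tree (level-order array): [29, 11, 38, 4, 26, 34, 43, 2, None, 20, None, 32, None, 40]
Definition: a tree is height-balanced if, at every node, |h(left) - h(right)| <= 1 (empty subtree has height -1).
Bottom-up per-node check:
  node 2: h_left=-1, h_right=-1, diff=0 [OK], height=0
  node 4: h_left=0, h_right=-1, diff=1 [OK], height=1
  node 20: h_left=-1, h_right=-1, diff=0 [OK], height=0
  node 26: h_left=0, h_right=-1, diff=1 [OK], height=1
  node 11: h_left=1, h_right=1, diff=0 [OK], height=2
  node 32: h_left=-1, h_right=-1, diff=0 [OK], height=0
  node 34: h_left=0, h_right=-1, diff=1 [OK], height=1
  node 40: h_left=-1, h_right=-1, diff=0 [OK], height=0
  node 43: h_left=0, h_right=-1, diff=1 [OK], height=1
  node 38: h_left=1, h_right=1, diff=0 [OK], height=2
  node 29: h_left=2, h_right=2, diff=0 [OK], height=3
All nodes satisfy the balance condition.
Result: Balanced


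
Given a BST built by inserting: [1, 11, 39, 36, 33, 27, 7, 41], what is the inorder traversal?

Tree insertion order: [1, 11, 39, 36, 33, 27, 7, 41]
Tree (level-order array): [1, None, 11, 7, 39, None, None, 36, 41, 33, None, None, None, 27]
Inorder traversal: [1, 7, 11, 27, 33, 36, 39, 41]


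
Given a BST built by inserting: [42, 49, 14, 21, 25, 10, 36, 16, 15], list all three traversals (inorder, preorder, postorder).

Tree insertion order: [42, 49, 14, 21, 25, 10, 36, 16, 15]
Tree (level-order array): [42, 14, 49, 10, 21, None, None, None, None, 16, 25, 15, None, None, 36]
Inorder (L, root, R): [10, 14, 15, 16, 21, 25, 36, 42, 49]
Preorder (root, L, R): [42, 14, 10, 21, 16, 15, 25, 36, 49]
Postorder (L, R, root): [10, 15, 16, 36, 25, 21, 14, 49, 42]


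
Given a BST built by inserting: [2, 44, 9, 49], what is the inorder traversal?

Tree insertion order: [2, 44, 9, 49]
Tree (level-order array): [2, None, 44, 9, 49]
Inorder traversal: [2, 9, 44, 49]


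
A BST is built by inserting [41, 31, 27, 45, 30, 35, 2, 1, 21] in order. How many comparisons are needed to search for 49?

Search path for 49: 41 -> 45
Found: False
Comparisons: 2


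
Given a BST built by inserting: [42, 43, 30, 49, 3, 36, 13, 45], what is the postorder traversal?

Tree insertion order: [42, 43, 30, 49, 3, 36, 13, 45]
Tree (level-order array): [42, 30, 43, 3, 36, None, 49, None, 13, None, None, 45]
Postorder traversal: [13, 3, 36, 30, 45, 49, 43, 42]


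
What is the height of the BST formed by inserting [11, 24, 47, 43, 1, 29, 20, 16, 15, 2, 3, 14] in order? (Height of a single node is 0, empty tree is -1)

Insertion order: [11, 24, 47, 43, 1, 29, 20, 16, 15, 2, 3, 14]
Tree (level-order array): [11, 1, 24, None, 2, 20, 47, None, 3, 16, None, 43, None, None, None, 15, None, 29, None, 14]
Compute height bottom-up (empty subtree = -1):
  height(3) = 1 + max(-1, -1) = 0
  height(2) = 1 + max(-1, 0) = 1
  height(1) = 1 + max(-1, 1) = 2
  height(14) = 1 + max(-1, -1) = 0
  height(15) = 1 + max(0, -1) = 1
  height(16) = 1 + max(1, -1) = 2
  height(20) = 1 + max(2, -1) = 3
  height(29) = 1 + max(-1, -1) = 0
  height(43) = 1 + max(0, -1) = 1
  height(47) = 1 + max(1, -1) = 2
  height(24) = 1 + max(3, 2) = 4
  height(11) = 1 + max(2, 4) = 5
Height = 5


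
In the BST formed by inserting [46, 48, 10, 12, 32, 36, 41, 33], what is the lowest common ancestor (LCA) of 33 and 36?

Tree insertion order: [46, 48, 10, 12, 32, 36, 41, 33]
Tree (level-order array): [46, 10, 48, None, 12, None, None, None, 32, None, 36, 33, 41]
In a BST, the LCA of p=33, q=36 is the first node v on the
root-to-leaf path with p <= v <= q (go left if both < v, right if both > v).
Walk from root:
  at 46: both 33 and 36 < 46, go left
  at 10: both 33 and 36 > 10, go right
  at 12: both 33 and 36 > 12, go right
  at 32: both 33 and 36 > 32, go right
  at 36: 33 <= 36 <= 36, this is the LCA
LCA = 36


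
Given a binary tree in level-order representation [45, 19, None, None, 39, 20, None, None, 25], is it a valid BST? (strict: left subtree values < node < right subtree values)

Level-order array: [45, 19, None, None, 39, 20, None, None, 25]
Validate using subtree bounds (lo, hi): at each node, require lo < value < hi,
then recurse left with hi=value and right with lo=value.
Preorder trace (stopping at first violation):
  at node 45 with bounds (-inf, +inf): OK
  at node 19 with bounds (-inf, 45): OK
  at node 39 with bounds (19, 45): OK
  at node 20 with bounds (19, 39): OK
  at node 25 with bounds (20, 39): OK
No violation found at any node.
Result: Valid BST


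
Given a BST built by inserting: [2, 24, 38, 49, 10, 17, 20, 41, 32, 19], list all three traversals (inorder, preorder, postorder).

Tree insertion order: [2, 24, 38, 49, 10, 17, 20, 41, 32, 19]
Tree (level-order array): [2, None, 24, 10, 38, None, 17, 32, 49, None, 20, None, None, 41, None, 19]
Inorder (L, root, R): [2, 10, 17, 19, 20, 24, 32, 38, 41, 49]
Preorder (root, L, R): [2, 24, 10, 17, 20, 19, 38, 32, 49, 41]
Postorder (L, R, root): [19, 20, 17, 10, 32, 41, 49, 38, 24, 2]


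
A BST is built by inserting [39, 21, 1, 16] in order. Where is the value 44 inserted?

Starting tree (level order): [39, 21, None, 1, None, None, 16]
Insertion path: 39
Result: insert 44 as right child of 39
Final tree (level order): [39, 21, 44, 1, None, None, None, None, 16]


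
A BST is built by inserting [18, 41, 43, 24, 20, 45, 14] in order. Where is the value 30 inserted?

Starting tree (level order): [18, 14, 41, None, None, 24, 43, 20, None, None, 45]
Insertion path: 18 -> 41 -> 24
Result: insert 30 as right child of 24
Final tree (level order): [18, 14, 41, None, None, 24, 43, 20, 30, None, 45]


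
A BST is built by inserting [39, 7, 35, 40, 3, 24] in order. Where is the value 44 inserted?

Starting tree (level order): [39, 7, 40, 3, 35, None, None, None, None, 24]
Insertion path: 39 -> 40
Result: insert 44 as right child of 40
Final tree (level order): [39, 7, 40, 3, 35, None, 44, None, None, 24]


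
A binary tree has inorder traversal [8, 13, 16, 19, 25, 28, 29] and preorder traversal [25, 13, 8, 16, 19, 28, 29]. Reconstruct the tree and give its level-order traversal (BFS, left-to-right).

Inorder:  [8, 13, 16, 19, 25, 28, 29]
Preorder: [25, 13, 8, 16, 19, 28, 29]
Algorithm: preorder visits root first, so consume preorder in order;
for each root, split the current inorder slice at that value into
left-subtree inorder and right-subtree inorder, then recurse.
Recursive splits:
  root=25; inorder splits into left=[8, 13, 16, 19], right=[28, 29]
  root=13; inorder splits into left=[8], right=[16, 19]
  root=8; inorder splits into left=[], right=[]
  root=16; inorder splits into left=[], right=[19]
  root=19; inorder splits into left=[], right=[]
  root=28; inorder splits into left=[], right=[29]
  root=29; inorder splits into left=[], right=[]
Reconstructed level-order: [25, 13, 28, 8, 16, 29, 19]


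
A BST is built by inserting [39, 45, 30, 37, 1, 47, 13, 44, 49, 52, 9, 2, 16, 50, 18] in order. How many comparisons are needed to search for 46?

Search path for 46: 39 -> 45 -> 47
Found: False
Comparisons: 3


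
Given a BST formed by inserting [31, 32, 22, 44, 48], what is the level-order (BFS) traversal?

Tree insertion order: [31, 32, 22, 44, 48]
Tree (level-order array): [31, 22, 32, None, None, None, 44, None, 48]
BFS from the root, enqueuing left then right child of each popped node:
  queue [31] -> pop 31, enqueue [22, 32], visited so far: [31]
  queue [22, 32] -> pop 22, enqueue [none], visited so far: [31, 22]
  queue [32] -> pop 32, enqueue [44], visited so far: [31, 22, 32]
  queue [44] -> pop 44, enqueue [48], visited so far: [31, 22, 32, 44]
  queue [48] -> pop 48, enqueue [none], visited so far: [31, 22, 32, 44, 48]
Result: [31, 22, 32, 44, 48]


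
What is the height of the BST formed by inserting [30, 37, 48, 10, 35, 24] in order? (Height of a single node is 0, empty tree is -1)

Insertion order: [30, 37, 48, 10, 35, 24]
Tree (level-order array): [30, 10, 37, None, 24, 35, 48]
Compute height bottom-up (empty subtree = -1):
  height(24) = 1 + max(-1, -1) = 0
  height(10) = 1 + max(-1, 0) = 1
  height(35) = 1 + max(-1, -1) = 0
  height(48) = 1 + max(-1, -1) = 0
  height(37) = 1 + max(0, 0) = 1
  height(30) = 1 + max(1, 1) = 2
Height = 2


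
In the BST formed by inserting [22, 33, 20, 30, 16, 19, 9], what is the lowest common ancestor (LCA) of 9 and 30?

Tree insertion order: [22, 33, 20, 30, 16, 19, 9]
Tree (level-order array): [22, 20, 33, 16, None, 30, None, 9, 19]
In a BST, the LCA of p=9, q=30 is the first node v on the
root-to-leaf path with p <= v <= q (go left if both < v, right if both > v).
Walk from root:
  at 22: 9 <= 22 <= 30, this is the LCA
LCA = 22


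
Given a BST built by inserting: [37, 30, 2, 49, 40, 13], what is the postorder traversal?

Tree insertion order: [37, 30, 2, 49, 40, 13]
Tree (level-order array): [37, 30, 49, 2, None, 40, None, None, 13]
Postorder traversal: [13, 2, 30, 40, 49, 37]


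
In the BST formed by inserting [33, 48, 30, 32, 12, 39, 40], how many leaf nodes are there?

Tree built from: [33, 48, 30, 32, 12, 39, 40]
Tree (level-order array): [33, 30, 48, 12, 32, 39, None, None, None, None, None, None, 40]
Rule: A leaf has 0 children.
Per-node child counts:
  node 33: 2 child(ren)
  node 30: 2 child(ren)
  node 12: 0 child(ren)
  node 32: 0 child(ren)
  node 48: 1 child(ren)
  node 39: 1 child(ren)
  node 40: 0 child(ren)
Matching nodes: [12, 32, 40]
Count of leaf nodes: 3


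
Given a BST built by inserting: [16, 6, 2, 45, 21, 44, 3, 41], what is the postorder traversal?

Tree insertion order: [16, 6, 2, 45, 21, 44, 3, 41]
Tree (level-order array): [16, 6, 45, 2, None, 21, None, None, 3, None, 44, None, None, 41]
Postorder traversal: [3, 2, 6, 41, 44, 21, 45, 16]


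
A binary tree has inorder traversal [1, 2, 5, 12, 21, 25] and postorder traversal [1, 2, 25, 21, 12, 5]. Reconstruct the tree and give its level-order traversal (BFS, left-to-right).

Inorder:   [1, 2, 5, 12, 21, 25]
Postorder: [1, 2, 25, 21, 12, 5]
Algorithm: postorder visits root last, so walk postorder right-to-left;
each value is the root of the current inorder slice — split it at that
value, recurse on the right subtree first, then the left.
Recursive splits:
  root=5; inorder splits into left=[1, 2], right=[12, 21, 25]
  root=12; inorder splits into left=[], right=[21, 25]
  root=21; inorder splits into left=[], right=[25]
  root=25; inorder splits into left=[], right=[]
  root=2; inorder splits into left=[1], right=[]
  root=1; inorder splits into left=[], right=[]
Reconstructed level-order: [5, 2, 12, 1, 21, 25]


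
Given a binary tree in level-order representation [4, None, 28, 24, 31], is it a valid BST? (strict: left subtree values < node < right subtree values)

Level-order array: [4, None, 28, 24, 31]
Validate using subtree bounds (lo, hi): at each node, require lo < value < hi,
then recurse left with hi=value and right with lo=value.
Preorder trace (stopping at first violation):
  at node 4 with bounds (-inf, +inf): OK
  at node 28 with bounds (4, +inf): OK
  at node 24 with bounds (4, 28): OK
  at node 31 with bounds (28, +inf): OK
No violation found at any node.
Result: Valid BST


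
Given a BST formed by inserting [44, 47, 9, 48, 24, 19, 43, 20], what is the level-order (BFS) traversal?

Tree insertion order: [44, 47, 9, 48, 24, 19, 43, 20]
Tree (level-order array): [44, 9, 47, None, 24, None, 48, 19, 43, None, None, None, 20]
BFS from the root, enqueuing left then right child of each popped node:
  queue [44] -> pop 44, enqueue [9, 47], visited so far: [44]
  queue [9, 47] -> pop 9, enqueue [24], visited so far: [44, 9]
  queue [47, 24] -> pop 47, enqueue [48], visited so far: [44, 9, 47]
  queue [24, 48] -> pop 24, enqueue [19, 43], visited so far: [44, 9, 47, 24]
  queue [48, 19, 43] -> pop 48, enqueue [none], visited so far: [44, 9, 47, 24, 48]
  queue [19, 43] -> pop 19, enqueue [20], visited so far: [44, 9, 47, 24, 48, 19]
  queue [43, 20] -> pop 43, enqueue [none], visited so far: [44, 9, 47, 24, 48, 19, 43]
  queue [20] -> pop 20, enqueue [none], visited so far: [44, 9, 47, 24, 48, 19, 43, 20]
Result: [44, 9, 47, 24, 48, 19, 43, 20]


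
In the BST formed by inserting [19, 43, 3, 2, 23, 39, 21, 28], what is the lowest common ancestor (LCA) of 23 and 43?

Tree insertion order: [19, 43, 3, 2, 23, 39, 21, 28]
Tree (level-order array): [19, 3, 43, 2, None, 23, None, None, None, 21, 39, None, None, 28]
In a BST, the LCA of p=23, q=43 is the first node v on the
root-to-leaf path with p <= v <= q (go left if both < v, right if both > v).
Walk from root:
  at 19: both 23 and 43 > 19, go right
  at 43: 23 <= 43 <= 43, this is the LCA
LCA = 43


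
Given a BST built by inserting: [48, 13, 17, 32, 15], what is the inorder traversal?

Tree insertion order: [48, 13, 17, 32, 15]
Tree (level-order array): [48, 13, None, None, 17, 15, 32]
Inorder traversal: [13, 15, 17, 32, 48]


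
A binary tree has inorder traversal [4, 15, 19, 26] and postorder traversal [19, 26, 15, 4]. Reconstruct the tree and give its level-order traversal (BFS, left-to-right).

Inorder:   [4, 15, 19, 26]
Postorder: [19, 26, 15, 4]
Algorithm: postorder visits root last, so walk postorder right-to-left;
each value is the root of the current inorder slice — split it at that
value, recurse on the right subtree first, then the left.
Recursive splits:
  root=4; inorder splits into left=[], right=[15, 19, 26]
  root=15; inorder splits into left=[], right=[19, 26]
  root=26; inorder splits into left=[19], right=[]
  root=19; inorder splits into left=[], right=[]
Reconstructed level-order: [4, 15, 26, 19]


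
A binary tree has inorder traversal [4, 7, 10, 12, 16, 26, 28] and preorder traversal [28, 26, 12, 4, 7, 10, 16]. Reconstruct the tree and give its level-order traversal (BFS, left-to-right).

Inorder:  [4, 7, 10, 12, 16, 26, 28]
Preorder: [28, 26, 12, 4, 7, 10, 16]
Algorithm: preorder visits root first, so consume preorder in order;
for each root, split the current inorder slice at that value into
left-subtree inorder and right-subtree inorder, then recurse.
Recursive splits:
  root=28; inorder splits into left=[4, 7, 10, 12, 16, 26], right=[]
  root=26; inorder splits into left=[4, 7, 10, 12, 16], right=[]
  root=12; inorder splits into left=[4, 7, 10], right=[16]
  root=4; inorder splits into left=[], right=[7, 10]
  root=7; inorder splits into left=[], right=[10]
  root=10; inorder splits into left=[], right=[]
  root=16; inorder splits into left=[], right=[]
Reconstructed level-order: [28, 26, 12, 4, 16, 7, 10]


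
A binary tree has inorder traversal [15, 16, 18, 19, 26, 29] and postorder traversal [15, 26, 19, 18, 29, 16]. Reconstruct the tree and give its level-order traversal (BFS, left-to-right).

Inorder:   [15, 16, 18, 19, 26, 29]
Postorder: [15, 26, 19, 18, 29, 16]
Algorithm: postorder visits root last, so walk postorder right-to-left;
each value is the root of the current inorder slice — split it at that
value, recurse on the right subtree first, then the left.
Recursive splits:
  root=16; inorder splits into left=[15], right=[18, 19, 26, 29]
  root=29; inorder splits into left=[18, 19, 26], right=[]
  root=18; inorder splits into left=[], right=[19, 26]
  root=19; inorder splits into left=[], right=[26]
  root=26; inorder splits into left=[], right=[]
  root=15; inorder splits into left=[], right=[]
Reconstructed level-order: [16, 15, 29, 18, 19, 26]


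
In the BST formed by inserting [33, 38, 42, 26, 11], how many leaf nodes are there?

Tree built from: [33, 38, 42, 26, 11]
Tree (level-order array): [33, 26, 38, 11, None, None, 42]
Rule: A leaf has 0 children.
Per-node child counts:
  node 33: 2 child(ren)
  node 26: 1 child(ren)
  node 11: 0 child(ren)
  node 38: 1 child(ren)
  node 42: 0 child(ren)
Matching nodes: [11, 42]
Count of leaf nodes: 2


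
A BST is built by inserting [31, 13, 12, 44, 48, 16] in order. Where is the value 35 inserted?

Starting tree (level order): [31, 13, 44, 12, 16, None, 48]
Insertion path: 31 -> 44
Result: insert 35 as left child of 44
Final tree (level order): [31, 13, 44, 12, 16, 35, 48]


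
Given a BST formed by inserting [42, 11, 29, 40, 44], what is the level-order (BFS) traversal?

Tree insertion order: [42, 11, 29, 40, 44]
Tree (level-order array): [42, 11, 44, None, 29, None, None, None, 40]
BFS from the root, enqueuing left then right child of each popped node:
  queue [42] -> pop 42, enqueue [11, 44], visited so far: [42]
  queue [11, 44] -> pop 11, enqueue [29], visited so far: [42, 11]
  queue [44, 29] -> pop 44, enqueue [none], visited so far: [42, 11, 44]
  queue [29] -> pop 29, enqueue [40], visited so far: [42, 11, 44, 29]
  queue [40] -> pop 40, enqueue [none], visited so far: [42, 11, 44, 29, 40]
Result: [42, 11, 44, 29, 40]


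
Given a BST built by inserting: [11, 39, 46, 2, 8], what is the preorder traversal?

Tree insertion order: [11, 39, 46, 2, 8]
Tree (level-order array): [11, 2, 39, None, 8, None, 46]
Preorder traversal: [11, 2, 8, 39, 46]


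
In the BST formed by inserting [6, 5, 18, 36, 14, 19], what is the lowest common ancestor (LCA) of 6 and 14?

Tree insertion order: [6, 5, 18, 36, 14, 19]
Tree (level-order array): [6, 5, 18, None, None, 14, 36, None, None, 19]
In a BST, the LCA of p=6, q=14 is the first node v on the
root-to-leaf path with p <= v <= q (go left if both < v, right if both > v).
Walk from root:
  at 6: 6 <= 6 <= 14, this is the LCA
LCA = 6
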